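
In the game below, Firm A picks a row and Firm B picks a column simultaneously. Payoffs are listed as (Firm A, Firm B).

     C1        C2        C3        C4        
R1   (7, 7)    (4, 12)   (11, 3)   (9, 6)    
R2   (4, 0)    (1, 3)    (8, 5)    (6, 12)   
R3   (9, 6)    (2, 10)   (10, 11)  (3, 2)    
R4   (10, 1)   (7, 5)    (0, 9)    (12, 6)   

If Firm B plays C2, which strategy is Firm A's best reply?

R4

With Firm B fixed at C2, Firm A's payoffs are: R1 → 4, R2 → 1, R3 → 2, R4 → 7.
The maximum is 7, achieved by R4.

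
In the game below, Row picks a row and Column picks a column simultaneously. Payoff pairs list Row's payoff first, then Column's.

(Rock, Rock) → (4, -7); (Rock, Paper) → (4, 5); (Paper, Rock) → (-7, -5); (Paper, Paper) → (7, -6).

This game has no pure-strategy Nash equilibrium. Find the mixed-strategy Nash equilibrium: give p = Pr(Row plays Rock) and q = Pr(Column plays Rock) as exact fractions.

In a mixed NE each player is indifferent between their pure strategies, so the opponent's mix sets the indifference.
Column indifferent between Rock and Paper: p·(-7) + (1−p)·(-5) = p·5 + (1−p)·(-6) ⟹ (-5) + (-2)p = (-6) + 11p ⟹ p = 1/13.
Row indifferent between Rock and Paper: q·4 + (1−q)·4 = q·(-7) + (1−q)·7 ⟹ 4 + 0q = 7 + (-14)q ⟹ q = 3/14.

p = 1/13, q = 3/14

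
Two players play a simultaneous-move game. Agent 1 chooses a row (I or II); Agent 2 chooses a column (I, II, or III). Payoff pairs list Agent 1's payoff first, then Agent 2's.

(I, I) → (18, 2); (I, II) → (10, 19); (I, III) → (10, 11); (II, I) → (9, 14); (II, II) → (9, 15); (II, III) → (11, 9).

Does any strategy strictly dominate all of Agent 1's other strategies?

No strictly dominant strategy

A strategy is strictly dominant if it gives Agent 1 a strictly higher payoff than every other strategy, against every choice by the opponent.
I is not dominant: against III, II gives 11 > 10.
II is not dominant: against I, I gives 18 > 9.
No single strategy is best against every opponent action.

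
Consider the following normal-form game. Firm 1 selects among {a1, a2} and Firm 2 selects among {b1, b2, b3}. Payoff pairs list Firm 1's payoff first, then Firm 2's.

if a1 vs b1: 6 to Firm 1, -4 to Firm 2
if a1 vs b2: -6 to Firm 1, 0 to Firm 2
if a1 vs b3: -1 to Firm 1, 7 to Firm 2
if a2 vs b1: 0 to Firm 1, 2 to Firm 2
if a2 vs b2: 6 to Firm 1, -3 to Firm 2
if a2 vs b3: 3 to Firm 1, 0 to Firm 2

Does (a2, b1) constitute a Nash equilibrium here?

Holding Firm 2 at b1: Firm 1 gets 0 from a2 but could get 6 by switching to a1. Firm 1 has a profitable deviation.

No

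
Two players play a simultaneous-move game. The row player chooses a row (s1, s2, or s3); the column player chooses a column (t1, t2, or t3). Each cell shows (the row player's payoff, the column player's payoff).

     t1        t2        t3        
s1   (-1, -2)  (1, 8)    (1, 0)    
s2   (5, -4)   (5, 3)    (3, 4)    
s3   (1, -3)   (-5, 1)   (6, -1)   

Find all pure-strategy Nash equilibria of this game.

There is no pure-strategy Nash equilibrium

A profile is a Nash equilibrium when each player is best-responding to the other.
The row player's best responses — vs t1: s2 (payoff 5); vs t2: s2 (payoff 5); vs t3: s3 (payoff 6).
The column player's best responses — vs s1: t2 (payoff 8); vs s2: t3 (payoff 4); vs s3: t2 (payoff 1).
No cell has both players best-responding. For instance, the row player's best reply to t1 is s2, but against s2 the column player prefers t3 over t1.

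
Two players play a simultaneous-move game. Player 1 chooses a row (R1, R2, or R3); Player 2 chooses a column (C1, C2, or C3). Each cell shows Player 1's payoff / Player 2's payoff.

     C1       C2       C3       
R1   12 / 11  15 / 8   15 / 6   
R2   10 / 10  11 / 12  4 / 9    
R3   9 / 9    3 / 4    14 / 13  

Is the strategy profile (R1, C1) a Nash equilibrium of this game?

Holding Player 2 at C1: Player 1 gets 12 from R1, versus 10 from R2, 9 from R3. No profitable deviation for Player 1.
Holding Player 1 at R1: Player 2 gets 11 from C1, versus 8 from C2, 6 from C3. No profitable deviation for Player 2 either.

Yes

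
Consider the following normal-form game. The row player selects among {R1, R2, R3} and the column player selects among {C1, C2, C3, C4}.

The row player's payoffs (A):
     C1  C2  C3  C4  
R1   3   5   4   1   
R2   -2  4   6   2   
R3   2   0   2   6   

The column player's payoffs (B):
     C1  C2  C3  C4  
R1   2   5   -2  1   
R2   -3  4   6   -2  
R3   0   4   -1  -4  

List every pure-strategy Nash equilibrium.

(R1, C2) and (R2, C3)

Check mutual best responses: a cell is a NE iff neither player can gain by unilaterally deviating.
The row player's best responses — vs C1: R1 (payoff 3); vs C2: R1 (payoff 5); vs C3: R2 (payoff 6); vs C4: R3 (payoff 6).
The column player's best responses — vs R1: C2 (payoff 5); vs R2: C3 (payoff 6); vs R3: C2 (payoff 4).
Mutual best responses occur at (R1, C2) and (R2, C3); at each, neither player gains by switching.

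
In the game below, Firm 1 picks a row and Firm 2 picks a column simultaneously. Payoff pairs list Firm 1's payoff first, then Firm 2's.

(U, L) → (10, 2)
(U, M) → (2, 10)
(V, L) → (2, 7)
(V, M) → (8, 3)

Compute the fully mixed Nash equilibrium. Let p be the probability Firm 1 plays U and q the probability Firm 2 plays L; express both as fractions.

p = 1/3, q = 3/7

Each player's mixing probability is pinned down by making the *other* player indifferent.
Firm 2 indifferent between L and M: p·2 + (1−p)·7 = p·10 + (1−p)·3 ⟹ 7 + (-5)p = 3 + 7p ⟹ p = 1/3.
Firm 1 indifferent between U and V: q·10 + (1−q)·2 = q·2 + (1−q)·8 ⟹ 2 + 8q = 8 + (-6)q ⟹ q = 3/7.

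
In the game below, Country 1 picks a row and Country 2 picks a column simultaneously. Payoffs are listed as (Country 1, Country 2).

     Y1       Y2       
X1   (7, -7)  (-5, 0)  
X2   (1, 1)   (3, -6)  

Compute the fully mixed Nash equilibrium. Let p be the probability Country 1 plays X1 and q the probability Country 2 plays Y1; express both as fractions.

p = 1/2, q = 4/7

Each player's mixing probability is pinned down by making the *other* player indifferent.
Country 2 indifferent between Y1 and Y2: p·(-7) + (1−p)·1 = p·0 + (1−p)·(-6) ⟹ 1 + (-8)p = (-6) + 6p ⟹ p = 1/2.
Country 1 indifferent between X1 and X2: q·7 + (1−q)·(-5) = q·1 + (1−q)·3 ⟹ (-5) + 12q = 3 + (-2)q ⟹ q = 4/7.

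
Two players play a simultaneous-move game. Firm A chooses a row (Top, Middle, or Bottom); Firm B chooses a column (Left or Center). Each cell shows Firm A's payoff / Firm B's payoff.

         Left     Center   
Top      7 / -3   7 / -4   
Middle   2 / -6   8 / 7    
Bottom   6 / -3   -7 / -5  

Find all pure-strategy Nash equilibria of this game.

(Top, Left) and (Middle, Center)

A profile is a Nash equilibrium when each player is best-responding to the other.
Firm A's best responses — vs Left: Top (payoff 7); vs Center: Middle (payoff 8).
Firm B's best responses — vs Top: Left (payoff -3); vs Middle: Center (payoff 7); vs Bottom: Left (payoff -3).
Mutual best responses occur at (Top, Left) and (Middle, Center); at each, neither player gains by switching.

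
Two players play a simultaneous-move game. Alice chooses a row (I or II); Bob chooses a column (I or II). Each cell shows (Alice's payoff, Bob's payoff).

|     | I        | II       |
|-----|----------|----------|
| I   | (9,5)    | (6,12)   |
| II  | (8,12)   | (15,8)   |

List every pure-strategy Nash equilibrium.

None

Find each player's best response to every opponent strategy; NE are the intersections.
Alice's best responses — vs I: I (payoff 9); vs II: II (payoff 15).
Bob's best responses — vs I: II (payoff 12); vs II: I (payoff 12).
No cell has both players best-responding. For instance, Alice's best reply to II is II, but against II Bob prefers I over II.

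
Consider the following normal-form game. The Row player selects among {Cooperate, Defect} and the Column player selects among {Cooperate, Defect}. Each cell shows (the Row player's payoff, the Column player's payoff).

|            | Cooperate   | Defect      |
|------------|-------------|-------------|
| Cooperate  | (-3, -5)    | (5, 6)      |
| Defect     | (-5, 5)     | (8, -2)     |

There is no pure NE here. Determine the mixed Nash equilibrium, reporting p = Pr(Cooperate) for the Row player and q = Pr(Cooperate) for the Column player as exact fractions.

p = 7/18, q = 3/5

Each player's mixing probability is pinned down by making the *other* player indifferent.
The Column player indifferent between Cooperate and Defect: p·(-5) + (1−p)·5 = p·6 + (1−p)·(-2) ⟹ 5 + (-10)p = (-2) + 8p ⟹ p = 7/18.
The Row player indifferent between Cooperate and Defect: q·(-3) + (1−q)·5 = q·(-5) + (1−q)·8 ⟹ 5 + (-8)q = 8 + (-13)q ⟹ q = 3/5.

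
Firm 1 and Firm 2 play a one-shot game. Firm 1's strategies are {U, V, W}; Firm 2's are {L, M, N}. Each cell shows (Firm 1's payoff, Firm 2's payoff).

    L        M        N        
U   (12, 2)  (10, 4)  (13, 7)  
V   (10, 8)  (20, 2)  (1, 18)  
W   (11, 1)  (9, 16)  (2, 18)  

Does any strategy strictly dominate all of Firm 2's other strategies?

Check whether one of Firm 2's strategies beats all alternatives regardless of what the opponent does.
N strictly dominates: vs U: 7 > each of {2, 4}; vs V: 18 > each of {8, 2}; vs W: 18 > each of {1, 16}.

N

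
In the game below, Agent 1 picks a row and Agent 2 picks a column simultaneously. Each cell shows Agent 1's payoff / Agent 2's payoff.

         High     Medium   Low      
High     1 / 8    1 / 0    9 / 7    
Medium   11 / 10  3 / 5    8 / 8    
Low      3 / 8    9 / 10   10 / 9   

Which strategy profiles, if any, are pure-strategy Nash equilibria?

A profile is a Nash equilibrium when each player is best-responding to the other.
Agent 1's best responses — vs High: Medium (payoff 11); vs Medium: Low (payoff 9); vs Low: Low (payoff 10).
Agent 2's best responses — vs High: High (payoff 8); vs Medium: High (payoff 10); vs Low: Medium (payoff 10).
Mutual best responses occur at (Medium, High) and (Low, Medium); at each, neither player gains by switching.

(Medium, High) and (Low, Medium)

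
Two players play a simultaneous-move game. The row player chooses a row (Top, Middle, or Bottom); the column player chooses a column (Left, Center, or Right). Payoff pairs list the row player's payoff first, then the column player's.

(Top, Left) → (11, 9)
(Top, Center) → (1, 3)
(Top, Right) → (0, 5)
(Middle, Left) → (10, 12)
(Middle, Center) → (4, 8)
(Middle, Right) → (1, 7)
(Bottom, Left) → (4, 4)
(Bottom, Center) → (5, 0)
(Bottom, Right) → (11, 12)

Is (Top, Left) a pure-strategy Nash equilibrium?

Yes

Holding the column player at Left: the row player gets 11 from Top, versus 10 from Middle, 4 from Bottom. No profitable deviation for the row player.
Holding the row player at Top: the column player gets 9 from Left, versus 3 from Center, 5 from Right. No profitable deviation for the column player either.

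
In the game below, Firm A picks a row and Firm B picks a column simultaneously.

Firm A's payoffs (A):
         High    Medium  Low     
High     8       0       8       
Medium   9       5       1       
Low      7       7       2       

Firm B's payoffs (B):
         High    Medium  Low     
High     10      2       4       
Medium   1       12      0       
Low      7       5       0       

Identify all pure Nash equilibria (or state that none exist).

No pure-strategy Nash equilibrium

Find each player's best response to every opponent strategy; NE are the intersections.
Firm A's best responses — vs High: Medium (payoff 9); vs Medium: Low (payoff 7); vs Low: High (payoff 8).
Firm B's best responses — vs High: High (payoff 10); vs Medium: Medium (payoff 12); vs Low: High (payoff 7).
No cell has both players best-responding. For instance, Firm A's best reply to Low is High, but against High Firm B prefers High over Low.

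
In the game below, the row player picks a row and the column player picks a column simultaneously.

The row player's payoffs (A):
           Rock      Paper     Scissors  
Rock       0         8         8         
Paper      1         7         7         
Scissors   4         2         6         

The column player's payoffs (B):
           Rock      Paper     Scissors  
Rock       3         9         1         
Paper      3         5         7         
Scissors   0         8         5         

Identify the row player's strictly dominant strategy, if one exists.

Check whether one of the row player's strategies beats all alternatives regardless of what the opponent does.
Rock is not dominant: against Rock, Paper gives 1 > 0.
Paper is not dominant: against Rock, Scissors gives 4 > 1.
Scissors is not dominant: against Paper, Rock gives 8 > 2.
No single strategy is best against every opponent action.

None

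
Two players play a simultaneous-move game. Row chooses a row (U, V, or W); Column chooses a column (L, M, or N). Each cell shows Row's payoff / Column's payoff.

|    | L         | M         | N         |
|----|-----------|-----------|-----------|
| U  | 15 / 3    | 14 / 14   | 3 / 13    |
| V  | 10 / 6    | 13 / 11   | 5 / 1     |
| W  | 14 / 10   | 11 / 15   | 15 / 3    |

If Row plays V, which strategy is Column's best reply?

With Row fixed at V, Column's payoffs are: L → 6, M → 11, N → 1.
The maximum is 11, achieved by M.

M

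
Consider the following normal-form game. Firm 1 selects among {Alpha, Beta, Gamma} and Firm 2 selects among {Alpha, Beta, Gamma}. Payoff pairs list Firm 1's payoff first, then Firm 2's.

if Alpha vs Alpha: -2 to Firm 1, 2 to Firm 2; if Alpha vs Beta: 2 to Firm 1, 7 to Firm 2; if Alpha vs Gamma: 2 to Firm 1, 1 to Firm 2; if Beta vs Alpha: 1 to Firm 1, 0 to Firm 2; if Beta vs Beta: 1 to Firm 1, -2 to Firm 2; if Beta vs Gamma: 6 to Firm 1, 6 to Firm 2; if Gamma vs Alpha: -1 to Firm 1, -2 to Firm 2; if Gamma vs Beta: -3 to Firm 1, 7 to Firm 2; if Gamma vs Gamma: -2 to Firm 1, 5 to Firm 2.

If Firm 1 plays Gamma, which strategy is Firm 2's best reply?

With Firm 1 fixed at Gamma, Firm 2's payoffs are: Alpha → -2, Beta → 7, Gamma → 5.
The maximum is 7, achieved by Beta.

Beta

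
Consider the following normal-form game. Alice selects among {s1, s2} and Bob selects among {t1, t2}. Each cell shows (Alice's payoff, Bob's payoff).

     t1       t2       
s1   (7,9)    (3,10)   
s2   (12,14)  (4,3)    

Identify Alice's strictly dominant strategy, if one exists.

Check whether one of Alice's strategies beats all alternatives regardless of what the opponent does.
s2 strictly dominates: vs t1: 12 > 7; vs t2: 4 > 3.

s2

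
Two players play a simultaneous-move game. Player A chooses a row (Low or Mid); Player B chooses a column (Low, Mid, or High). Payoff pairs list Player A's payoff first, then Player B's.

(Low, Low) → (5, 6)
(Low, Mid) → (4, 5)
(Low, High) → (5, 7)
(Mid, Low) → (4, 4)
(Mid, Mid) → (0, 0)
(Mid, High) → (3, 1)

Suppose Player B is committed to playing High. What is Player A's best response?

Low

With Player B fixed at High, Player A's payoffs are: Low → 5, Mid → 3.
The maximum is 5, achieved by Low.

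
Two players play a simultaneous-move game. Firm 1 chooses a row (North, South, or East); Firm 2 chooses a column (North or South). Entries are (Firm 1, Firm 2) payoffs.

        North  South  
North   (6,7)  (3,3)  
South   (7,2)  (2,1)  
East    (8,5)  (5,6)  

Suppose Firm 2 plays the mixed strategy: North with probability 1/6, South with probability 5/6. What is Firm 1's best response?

East

Compute Firm 1's expected payoff from each pure strategy against the given mix.
North: (1/6)·6 + (5/6)·3 = 7/2
South: (1/6)·7 + (5/6)·2 = 17/6
East: (1/6)·8 + (5/6)·5 = 11/2
Highest expected payoff is 11/2, from East.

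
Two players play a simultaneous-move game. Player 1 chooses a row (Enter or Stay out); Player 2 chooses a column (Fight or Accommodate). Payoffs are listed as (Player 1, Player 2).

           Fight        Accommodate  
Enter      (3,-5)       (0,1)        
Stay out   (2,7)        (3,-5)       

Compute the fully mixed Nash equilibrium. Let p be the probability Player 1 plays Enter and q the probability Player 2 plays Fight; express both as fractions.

p = 2/3, q = 3/4

Each player's mixing probability is pinned down by making the *other* player indifferent.
Player 2 indifferent between Fight and Accommodate: p·(-5) + (1−p)·7 = p·1 + (1−p)·(-5) ⟹ 7 + (-12)p = (-5) + 6p ⟹ p = 2/3.
Player 1 indifferent between Enter and Stay out: q·3 + (1−q)·0 = q·2 + (1−q)·3 ⟹ 0 + 3q = 3 + (-1)q ⟹ q = 3/4.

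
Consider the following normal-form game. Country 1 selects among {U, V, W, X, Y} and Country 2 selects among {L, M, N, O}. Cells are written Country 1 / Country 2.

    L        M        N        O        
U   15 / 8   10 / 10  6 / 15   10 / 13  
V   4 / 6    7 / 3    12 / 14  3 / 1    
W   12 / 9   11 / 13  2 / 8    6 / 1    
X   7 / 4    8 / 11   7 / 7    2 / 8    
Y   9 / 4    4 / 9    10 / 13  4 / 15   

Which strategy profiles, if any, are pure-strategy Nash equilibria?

Check mutual best responses: a cell is a NE iff neither player can gain by unilaterally deviating.
Country 1's best responses — vs L: U (payoff 15); vs M: W (payoff 11); vs N: V (payoff 12); vs O: U (payoff 10).
Country 2's best responses — vs U: N (payoff 15); vs V: N (payoff 14); vs W: M (payoff 13); vs X: M (payoff 11); vs Y: O (payoff 15).
Mutual best responses occur at (V, N) and (W, M); at each, neither player gains by switching.

(V, N) and (W, M)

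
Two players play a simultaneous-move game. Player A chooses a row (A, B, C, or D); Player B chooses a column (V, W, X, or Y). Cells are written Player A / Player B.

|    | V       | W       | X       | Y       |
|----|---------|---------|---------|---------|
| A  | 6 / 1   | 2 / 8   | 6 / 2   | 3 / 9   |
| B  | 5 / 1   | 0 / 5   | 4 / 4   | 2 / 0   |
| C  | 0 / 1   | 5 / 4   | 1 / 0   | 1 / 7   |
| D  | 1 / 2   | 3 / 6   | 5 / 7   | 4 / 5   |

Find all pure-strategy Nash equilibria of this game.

Find each player's best response to every opponent strategy; NE are the intersections.
Player A's best responses — vs V: A (payoff 6); vs W: C (payoff 5); vs X: A (payoff 6); vs Y: D (payoff 4).
Player B's best responses — vs A: Y (payoff 9); vs B: W (payoff 5); vs C: Y (payoff 7); vs D: X (payoff 7).
No cell has both players best-responding. For instance, Player A's best reply to Y is D, but against D Player B prefers X over Y.

There is no pure-strategy Nash equilibrium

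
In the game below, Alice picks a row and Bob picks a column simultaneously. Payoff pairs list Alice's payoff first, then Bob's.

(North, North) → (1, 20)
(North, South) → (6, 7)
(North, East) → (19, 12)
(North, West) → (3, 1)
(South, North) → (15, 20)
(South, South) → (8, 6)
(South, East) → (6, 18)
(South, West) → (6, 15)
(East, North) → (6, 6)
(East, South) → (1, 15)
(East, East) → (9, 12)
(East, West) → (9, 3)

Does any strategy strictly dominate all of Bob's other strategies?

Check whether one of Bob's strategies beats all alternatives regardless of what the opponent does.
North is not dominant: against East, South gives 15 > 6.
South is not dominant: against North, North gives 20 > 7.
East is not dominant: against North, North gives 20 > 12.
West is not dominant: against North, North gives 20 > 1.
No single strategy is best against every opponent action.

No strictly dominant strategy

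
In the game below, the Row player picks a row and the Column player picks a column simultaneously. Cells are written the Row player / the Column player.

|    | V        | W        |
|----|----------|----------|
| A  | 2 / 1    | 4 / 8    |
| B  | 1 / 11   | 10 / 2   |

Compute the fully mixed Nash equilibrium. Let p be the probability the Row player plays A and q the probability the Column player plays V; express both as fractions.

Each player's mixing probability is pinned down by making the *other* player indifferent.
The Column player indifferent between V and W: p·1 + (1−p)·11 = p·8 + (1−p)·2 ⟹ 11 + (-10)p = 2 + 6p ⟹ p = 9/16.
The Row player indifferent between A and B: q·2 + (1−q)·4 = q·1 + (1−q)·10 ⟹ 4 + (-2)q = 10 + (-9)q ⟹ q = 6/7.

p = 9/16, q = 6/7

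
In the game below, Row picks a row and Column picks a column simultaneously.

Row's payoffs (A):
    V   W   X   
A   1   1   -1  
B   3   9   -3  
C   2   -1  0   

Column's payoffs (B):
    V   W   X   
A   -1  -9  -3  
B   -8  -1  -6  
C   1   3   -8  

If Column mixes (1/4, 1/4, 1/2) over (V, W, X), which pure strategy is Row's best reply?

Compute Row's expected payoff from each pure strategy against the given mix.
A: (1/4)·1 + (1/4)·1 + (1/2)·(-1) = 0
B: (1/4)·3 + (1/4)·9 + (1/2)·(-3) = 3/2
C: (1/4)·2 + (1/4)·(-1) + (1/2)·0 = 1/4
Highest expected payoff is 3/2, from B.

B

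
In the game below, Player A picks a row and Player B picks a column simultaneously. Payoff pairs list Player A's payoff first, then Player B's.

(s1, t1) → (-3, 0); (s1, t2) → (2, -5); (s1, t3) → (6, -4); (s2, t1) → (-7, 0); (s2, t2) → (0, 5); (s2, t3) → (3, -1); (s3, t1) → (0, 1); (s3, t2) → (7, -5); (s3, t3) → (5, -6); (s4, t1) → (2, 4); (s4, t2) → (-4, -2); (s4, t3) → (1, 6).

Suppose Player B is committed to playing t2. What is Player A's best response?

With Player B fixed at t2, Player A's payoffs are: s1 → 2, s2 → 0, s3 → 7, s4 → -4.
The maximum is 7, achieved by s3.

s3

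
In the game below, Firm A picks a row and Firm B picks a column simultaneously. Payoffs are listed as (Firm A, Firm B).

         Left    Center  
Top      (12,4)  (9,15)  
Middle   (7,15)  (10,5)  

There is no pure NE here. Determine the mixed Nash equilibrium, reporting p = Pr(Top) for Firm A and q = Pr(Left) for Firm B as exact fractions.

p = 10/21, q = 1/6

Each player's mixing probability is pinned down by making the *other* player indifferent.
Firm B indifferent between Left and Center: p·4 + (1−p)·15 = p·15 + (1−p)·5 ⟹ 15 + (-11)p = 5 + 10p ⟹ p = 10/21.
Firm A indifferent between Top and Middle: q·12 + (1−q)·9 = q·7 + (1−q)·10 ⟹ 9 + 3q = 10 + (-3)q ⟹ q = 1/6.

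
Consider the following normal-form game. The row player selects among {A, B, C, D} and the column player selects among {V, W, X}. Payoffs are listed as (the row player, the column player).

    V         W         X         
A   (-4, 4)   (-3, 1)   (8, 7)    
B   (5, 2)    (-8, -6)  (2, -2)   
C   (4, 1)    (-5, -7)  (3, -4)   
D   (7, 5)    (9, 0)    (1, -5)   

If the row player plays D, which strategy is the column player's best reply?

With the row player fixed at D, the column player's payoffs are: V → 5, W → 0, X → -5.
The maximum is 5, achieved by V.

V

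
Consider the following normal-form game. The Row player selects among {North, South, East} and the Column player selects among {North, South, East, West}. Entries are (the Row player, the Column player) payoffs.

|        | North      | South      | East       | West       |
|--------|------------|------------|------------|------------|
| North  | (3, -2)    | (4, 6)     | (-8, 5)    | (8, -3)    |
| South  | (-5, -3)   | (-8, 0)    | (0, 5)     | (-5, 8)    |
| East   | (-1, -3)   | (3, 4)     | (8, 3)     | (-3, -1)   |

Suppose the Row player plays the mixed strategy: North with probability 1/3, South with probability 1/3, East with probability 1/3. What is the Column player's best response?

East

The Column player's best reply maximizes expected payoff against the mix.
North: (1/3)·(-2) + (1/3)·(-3) + (1/3)·(-3) = -8/3
South: (1/3)·6 + (1/3)·0 + (1/3)·4 = 10/3
East: (1/3)·5 + (1/3)·5 + (1/3)·3 = 13/3
West: (1/3)·(-3) + (1/3)·8 + (1/3)·(-1) = 4/3
Highest expected payoff is 13/3, from East.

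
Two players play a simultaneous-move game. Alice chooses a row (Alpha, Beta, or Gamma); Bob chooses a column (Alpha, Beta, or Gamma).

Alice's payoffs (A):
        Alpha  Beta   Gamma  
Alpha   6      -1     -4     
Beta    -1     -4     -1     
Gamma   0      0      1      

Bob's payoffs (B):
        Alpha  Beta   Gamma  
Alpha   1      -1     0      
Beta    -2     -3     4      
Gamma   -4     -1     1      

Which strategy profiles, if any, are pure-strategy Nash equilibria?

A profile is a Nash equilibrium when each player is best-responding to the other.
Alice's best responses — vs Alpha: Alpha (payoff 6); vs Beta: Gamma (payoff 0); vs Gamma: Gamma (payoff 1).
Bob's best responses — vs Alpha: Alpha (payoff 1); vs Beta: Gamma (payoff 4); vs Gamma: Gamma (payoff 1).
Mutual best responses occur at (Alpha, Alpha) and (Gamma, Gamma); at each, neither player gains by switching.

(Alpha, Alpha) and (Gamma, Gamma)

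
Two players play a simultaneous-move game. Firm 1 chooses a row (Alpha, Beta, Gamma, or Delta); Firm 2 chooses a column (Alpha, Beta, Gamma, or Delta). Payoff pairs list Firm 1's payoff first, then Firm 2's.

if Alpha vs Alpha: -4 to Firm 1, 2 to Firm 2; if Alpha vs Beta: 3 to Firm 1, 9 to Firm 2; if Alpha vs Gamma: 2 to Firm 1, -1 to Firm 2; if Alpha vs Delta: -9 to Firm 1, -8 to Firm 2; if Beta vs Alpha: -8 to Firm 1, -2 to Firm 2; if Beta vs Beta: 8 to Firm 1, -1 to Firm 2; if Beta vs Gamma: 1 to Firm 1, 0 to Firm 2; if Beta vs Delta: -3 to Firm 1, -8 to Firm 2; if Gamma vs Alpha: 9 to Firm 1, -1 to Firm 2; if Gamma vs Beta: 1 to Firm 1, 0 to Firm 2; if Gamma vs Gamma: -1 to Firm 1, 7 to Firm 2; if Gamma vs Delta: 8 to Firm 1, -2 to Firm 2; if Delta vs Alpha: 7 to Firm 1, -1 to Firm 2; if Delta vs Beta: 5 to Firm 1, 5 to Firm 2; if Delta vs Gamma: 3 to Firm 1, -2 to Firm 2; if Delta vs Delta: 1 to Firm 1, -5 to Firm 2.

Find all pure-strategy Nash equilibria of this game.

There is no pure-strategy Nash equilibrium

A profile is a Nash equilibrium when each player is best-responding to the other.
Firm 1's best responses — vs Alpha: Gamma (payoff 9); vs Beta: Beta (payoff 8); vs Gamma: Delta (payoff 3); vs Delta: Gamma (payoff 8).
Firm 2's best responses — vs Alpha: Beta (payoff 9); vs Beta: Gamma (payoff 0); vs Gamma: Gamma (payoff 7); vs Delta: Beta (payoff 5).
No cell has both players best-responding. For instance, Firm 1's best reply to Alpha is Gamma, but against Gamma Firm 2 prefers Gamma over Alpha.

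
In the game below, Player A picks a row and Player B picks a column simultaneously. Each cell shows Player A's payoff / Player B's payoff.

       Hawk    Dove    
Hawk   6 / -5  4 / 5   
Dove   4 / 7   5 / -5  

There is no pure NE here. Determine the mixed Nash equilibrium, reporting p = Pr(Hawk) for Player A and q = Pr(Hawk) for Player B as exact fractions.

In a mixed NE each player is indifferent between their pure strategies, so the opponent's mix sets the indifference.
Player B indifferent between Hawk and Dove: p·(-5) + (1−p)·7 = p·5 + (1−p)·(-5) ⟹ 7 + (-12)p = (-5) + 10p ⟹ p = 6/11.
Player A indifferent between Hawk and Dove: q·6 + (1−q)·4 = q·4 + (1−q)·5 ⟹ 4 + 2q = 5 + (-1)q ⟹ q = 1/3.

p = 6/11, q = 1/3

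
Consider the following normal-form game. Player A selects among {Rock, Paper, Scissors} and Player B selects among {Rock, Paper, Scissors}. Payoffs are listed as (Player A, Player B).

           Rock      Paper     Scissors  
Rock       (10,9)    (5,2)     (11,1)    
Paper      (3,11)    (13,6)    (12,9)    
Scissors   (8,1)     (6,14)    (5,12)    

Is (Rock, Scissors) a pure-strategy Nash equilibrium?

No

Holding Player B at Scissors: Player A gets 11 from Rock but could get 12 by switching to Paper. Player A has a profitable deviation.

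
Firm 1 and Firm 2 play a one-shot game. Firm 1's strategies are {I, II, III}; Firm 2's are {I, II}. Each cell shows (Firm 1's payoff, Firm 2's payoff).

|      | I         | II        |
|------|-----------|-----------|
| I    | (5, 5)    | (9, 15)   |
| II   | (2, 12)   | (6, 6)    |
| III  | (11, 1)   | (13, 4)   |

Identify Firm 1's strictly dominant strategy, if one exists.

A strategy is strictly dominant if it gives Firm 1 a strictly higher payoff than every other strategy, against every choice by the opponent.
III strictly dominates: vs I: 11 > each of {5, 2}; vs II: 13 > each of {9, 6}.

III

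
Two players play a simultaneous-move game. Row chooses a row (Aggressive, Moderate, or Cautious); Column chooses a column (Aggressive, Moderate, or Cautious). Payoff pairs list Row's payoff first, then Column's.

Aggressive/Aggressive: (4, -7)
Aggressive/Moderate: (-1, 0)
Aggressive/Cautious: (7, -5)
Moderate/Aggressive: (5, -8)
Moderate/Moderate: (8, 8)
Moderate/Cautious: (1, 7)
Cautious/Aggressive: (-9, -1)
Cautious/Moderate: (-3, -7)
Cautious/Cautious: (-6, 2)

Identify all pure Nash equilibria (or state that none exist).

(Moderate, Moderate)

A profile is a Nash equilibrium when each player is best-responding to the other.
Row's best responses — vs Aggressive: Moderate (payoff 5); vs Moderate: Moderate (payoff 8); vs Cautious: Aggressive (payoff 7).
Column's best responses — vs Aggressive: Moderate (payoff 0); vs Moderate: Moderate (payoff 8); vs Cautious: Cautious (payoff 2).
The only mutual best response is (Moderate, Moderate); neither player gains by switching there.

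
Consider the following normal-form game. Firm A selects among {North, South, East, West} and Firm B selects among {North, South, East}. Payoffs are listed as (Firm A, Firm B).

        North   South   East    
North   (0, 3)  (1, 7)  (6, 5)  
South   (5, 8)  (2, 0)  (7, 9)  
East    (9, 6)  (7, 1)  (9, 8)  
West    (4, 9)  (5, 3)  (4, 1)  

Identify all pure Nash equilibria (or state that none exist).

Find each player's best response to every opponent strategy; NE are the intersections.
Firm A's best responses — vs North: East (payoff 9); vs South: East (payoff 7); vs East: East (payoff 9).
Firm B's best responses — vs North: South (payoff 7); vs South: East (payoff 9); vs East: East (payoff 8); vs West: North (payoff 9).
The only mutual best response is (East, East); neither player gains by switching there.

(East, East)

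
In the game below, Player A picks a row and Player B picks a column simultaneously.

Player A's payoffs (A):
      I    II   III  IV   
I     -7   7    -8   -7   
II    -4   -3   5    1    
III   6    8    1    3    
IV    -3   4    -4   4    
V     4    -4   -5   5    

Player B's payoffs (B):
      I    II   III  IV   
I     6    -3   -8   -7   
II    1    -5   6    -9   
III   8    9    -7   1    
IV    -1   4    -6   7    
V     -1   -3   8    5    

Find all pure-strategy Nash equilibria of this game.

(II, III) and (III, II)

A profile is a Nash equilibrium when each player is best-responding to the other.
Player A's best responses — vs I: III (payoff 6); vs II: III (payoff 8); vs III: II (payoff 5); vs IV: V (payoff 5).
Player B's best responses — vs I: I (payoff 6); vs II: III (payoff 6); vs III: II (payoff 9); vs IV: IV (payoff 7); vs V: III (payoff 8).
Mutual best responses occur at (II, III) and (III, II); at each, neither player gains by switching.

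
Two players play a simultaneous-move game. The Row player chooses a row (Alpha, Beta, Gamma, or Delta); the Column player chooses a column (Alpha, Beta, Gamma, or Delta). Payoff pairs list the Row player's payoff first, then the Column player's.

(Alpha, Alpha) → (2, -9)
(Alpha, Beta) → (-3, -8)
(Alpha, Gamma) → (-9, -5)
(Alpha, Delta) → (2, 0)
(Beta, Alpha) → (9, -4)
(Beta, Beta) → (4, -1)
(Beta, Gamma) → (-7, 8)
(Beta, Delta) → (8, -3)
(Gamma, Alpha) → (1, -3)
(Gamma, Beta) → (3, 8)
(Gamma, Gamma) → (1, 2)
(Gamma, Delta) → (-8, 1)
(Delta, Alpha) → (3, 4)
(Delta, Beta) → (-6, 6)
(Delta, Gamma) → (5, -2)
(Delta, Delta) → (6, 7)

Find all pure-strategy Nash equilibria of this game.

A profile is a Nash equilibrium when each player is best-responding to the other.
The Row player's best responses — vs Alpha: Beta (payoff 9); vs Beta: Beta (payoff 4); vs Gamma: Delta (payoff 5); vs Delta: Beta (payoff 8).
The Column player's best responses — vs Alpha: Delta (payoff 0); vs Beta: Gamma (payoff 8); vs Gamma: Beta (payoff 8); vs Delta: Delta (payoff 7).
No cell has both players best-responding. For instance, the Row player's best reply to Delta is Beta, but against Beta the Column player prefers Gamma over Delta.

None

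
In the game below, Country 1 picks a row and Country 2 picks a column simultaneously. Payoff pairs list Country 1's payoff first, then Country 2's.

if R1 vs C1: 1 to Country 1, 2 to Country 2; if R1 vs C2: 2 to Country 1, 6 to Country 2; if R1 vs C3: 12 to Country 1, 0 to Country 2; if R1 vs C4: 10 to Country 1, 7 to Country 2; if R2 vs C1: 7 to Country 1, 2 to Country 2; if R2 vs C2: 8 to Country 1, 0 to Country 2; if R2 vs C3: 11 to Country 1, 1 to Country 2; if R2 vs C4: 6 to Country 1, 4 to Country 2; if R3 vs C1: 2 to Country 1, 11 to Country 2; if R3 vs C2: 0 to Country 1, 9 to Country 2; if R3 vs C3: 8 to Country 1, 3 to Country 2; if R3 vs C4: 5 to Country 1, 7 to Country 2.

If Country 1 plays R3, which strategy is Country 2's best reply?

C1

With Country 1 fixed at R3, Country 2's payoffs are: C1 → 11, C2 → 9, C3 → 3, C4 → 7.
The maximum is 11, achieved by C1.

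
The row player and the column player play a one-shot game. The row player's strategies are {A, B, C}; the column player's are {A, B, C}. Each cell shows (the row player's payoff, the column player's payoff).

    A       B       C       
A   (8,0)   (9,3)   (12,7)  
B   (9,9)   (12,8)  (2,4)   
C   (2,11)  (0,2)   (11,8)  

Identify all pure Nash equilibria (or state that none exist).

(A, C) and (B, A)

A profile is a Nash equilibrium when each player is best-responding to the other.
The row player's best responses — vs A: B (payoff 9); vs B: B (payoff 12); vs C: A (payoff 12).
The column player's best responses — vs A: C (payoff 7); vs B: A (payoff 9); vs C: A (payoff 11).
Mutual best responses occur at (A, C) and (B, A); at each, neither player gains by switching.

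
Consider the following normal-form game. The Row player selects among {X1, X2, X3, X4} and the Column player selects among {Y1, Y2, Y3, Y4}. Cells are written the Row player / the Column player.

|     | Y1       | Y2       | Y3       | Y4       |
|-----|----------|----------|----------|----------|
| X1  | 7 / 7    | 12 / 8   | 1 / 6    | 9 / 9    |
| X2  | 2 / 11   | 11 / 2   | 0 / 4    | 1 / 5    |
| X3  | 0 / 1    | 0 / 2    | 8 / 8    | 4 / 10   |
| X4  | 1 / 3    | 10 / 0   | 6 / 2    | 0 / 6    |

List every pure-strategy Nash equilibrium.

Check mutual best responses: a cell is a NE iff neither player can gain by unilaterally deviating.
The Row player's best responses — vs Y1: X1 (payoff 7); vs Y2: X1 (payoff 12); vs Y3: X3 (payoff 8); vs Y4: X1 (payoff 9).
The Column player's best responses — vs X1: Y4 (payoff 9); vs X2: Y1 (payoff 11); vs X3: Y4 (payoff 10); vs X4: Y4 (payoff 6).
The only mutual best response is (X1, Y4); neither player gains by switching there.

(X1, Y4)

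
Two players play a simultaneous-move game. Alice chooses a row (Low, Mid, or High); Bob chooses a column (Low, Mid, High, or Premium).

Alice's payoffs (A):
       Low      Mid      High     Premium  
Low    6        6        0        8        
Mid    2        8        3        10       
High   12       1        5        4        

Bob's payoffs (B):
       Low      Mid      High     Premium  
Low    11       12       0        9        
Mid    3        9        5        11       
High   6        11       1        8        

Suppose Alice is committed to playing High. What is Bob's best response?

With Alice fixed at High, Bob's payoffs are: Low → 6, Mid → 11, High → 1, Premium → 8.
The maximum is 11, achieved by Mid.

Mid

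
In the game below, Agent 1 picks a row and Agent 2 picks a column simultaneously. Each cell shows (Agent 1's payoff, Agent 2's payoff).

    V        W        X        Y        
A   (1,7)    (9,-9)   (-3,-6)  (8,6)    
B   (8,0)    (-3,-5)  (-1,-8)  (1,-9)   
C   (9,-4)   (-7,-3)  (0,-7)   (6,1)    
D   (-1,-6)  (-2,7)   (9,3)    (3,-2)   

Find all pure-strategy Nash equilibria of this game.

Check mutual best responses: a cell is a NE iff neither player can gain by unilaterally deviating.
Agent 1's best responses — vs V: C (payoff 9); vs W: A (payoff 9); vs X: D (payoff 9); vs Y: A (payoff 8).
Agent 2's best responses — vs A: V (payoff 7); vs B: V (payoff 0); vs C: Y (payoff 1); vs D: W (payoff 7).
No cell has both players best-responding. For instance, Agent 1's best reply to X is D, but against D Agent 2 prefers W over X.

None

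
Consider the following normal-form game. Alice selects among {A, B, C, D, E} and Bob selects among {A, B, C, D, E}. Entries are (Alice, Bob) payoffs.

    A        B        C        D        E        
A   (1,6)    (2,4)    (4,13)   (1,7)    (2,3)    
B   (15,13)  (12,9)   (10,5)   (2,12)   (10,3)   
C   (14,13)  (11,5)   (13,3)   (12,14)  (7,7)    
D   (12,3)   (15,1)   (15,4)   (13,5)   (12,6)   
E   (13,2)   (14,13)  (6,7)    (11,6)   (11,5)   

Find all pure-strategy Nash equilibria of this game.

(B, A) and (D, E)

Find each player's best response to every opponent strategy; NE are the intersections.
Alice's best responses — vs A: B (payoff 15); vs B: D (payoff 15); vs C: D (payoff 15); vs D: D (payoff 13); vs E: D (payoff 12).
Bob's best responses — vs A: C (payoff 13); vs B: A (payoff 13); vs C: D (payoff 14); vs D: E (payoff 6); vs E: B (payoff 13).
Mutual best responses occur at (B, A) and (D, E); at each, neither player gains by switching.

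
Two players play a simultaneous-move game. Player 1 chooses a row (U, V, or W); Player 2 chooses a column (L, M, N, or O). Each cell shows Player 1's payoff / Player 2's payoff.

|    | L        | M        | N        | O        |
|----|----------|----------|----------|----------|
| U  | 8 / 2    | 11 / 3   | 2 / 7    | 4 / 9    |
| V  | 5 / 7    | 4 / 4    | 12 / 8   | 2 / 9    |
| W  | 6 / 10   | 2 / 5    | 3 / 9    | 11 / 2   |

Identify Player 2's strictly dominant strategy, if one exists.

No strictly dominant strategy

A strategy is strictly dominant if it gives Player 2 a strictly higher payoff than every other strategy, against every choice by the opponent.
L is not dominant: against U, M gives 3 > 2.
M is not dominant: against U, N gives 7 > 3.
N is not dominant: against U, O gives 9 > 7.
O is not dominant: against W, L gives 10 > 2.
No single strategy is best against every opponent action.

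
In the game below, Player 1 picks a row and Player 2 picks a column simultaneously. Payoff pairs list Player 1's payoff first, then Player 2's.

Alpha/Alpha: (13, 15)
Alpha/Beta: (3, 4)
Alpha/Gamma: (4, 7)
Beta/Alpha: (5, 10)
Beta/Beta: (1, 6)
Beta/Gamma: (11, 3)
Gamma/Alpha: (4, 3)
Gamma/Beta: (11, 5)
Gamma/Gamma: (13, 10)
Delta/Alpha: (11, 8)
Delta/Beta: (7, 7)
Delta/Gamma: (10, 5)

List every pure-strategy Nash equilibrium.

Check mutual best responses: a cell is a NE iff neither player can gain by unilaterally deviating.
Player 1's best responses — vs Alpha: Alpha (payoff 13); vs Beta: Gamma (payoff 11); vs Gamma: Gamma (payoff 13).
Player 2's best responses — vs Alpha: Alpha (payoff 15); vs Beta: Alpha (payoff 10); vs Gamma: Gamma (payoff 10); vs Delta: Alpha (payoff 8).
Mutual best responses occur at (Alpha, Alpha) and (Gamma, Gamma); at each, neither player gains by switching.

(Alpha, Alpha) and (Gamma, Gamma)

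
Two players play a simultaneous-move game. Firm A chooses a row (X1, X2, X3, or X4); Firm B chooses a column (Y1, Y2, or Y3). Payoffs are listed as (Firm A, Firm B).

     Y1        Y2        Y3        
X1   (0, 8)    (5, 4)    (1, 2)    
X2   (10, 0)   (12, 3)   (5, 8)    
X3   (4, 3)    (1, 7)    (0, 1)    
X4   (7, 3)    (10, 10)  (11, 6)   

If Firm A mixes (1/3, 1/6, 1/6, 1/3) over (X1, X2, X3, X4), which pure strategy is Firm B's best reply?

Compute Firm B's expected payoff from each pure strategy against the given mix.
Y1: (1/3)·8 + (1/6)·0 + (1/6)·3 + (1/3)·3 = 25/6
Y2: (1/3)·4 + (1/6)·3 + (1/6)·7 + (1/3)·10 = 19/3
Y3: (1/3)·2 + (1/6)·8 + (1/6)·1 + (1/3)·6 = 25/6
Highest expected payoff is 19/3, from Y2.

Y2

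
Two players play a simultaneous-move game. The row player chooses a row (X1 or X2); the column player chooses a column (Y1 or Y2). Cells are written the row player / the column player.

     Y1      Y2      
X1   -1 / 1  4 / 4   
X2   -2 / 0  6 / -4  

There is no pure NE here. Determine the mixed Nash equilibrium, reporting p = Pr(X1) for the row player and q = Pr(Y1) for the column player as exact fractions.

In a mixed NE each player is indifferent between their pure strategies, so the opponent's mix sets the indifference.
The column player indifferent between Y1 and Y2: p·1 + (1−p)·0 = p·4 + (1−p)·(-4) ⟹ 0 + 1p = (-4) + 8p ⟹ p = 4/7.
The row player indifferent between X1 and X2: q·(-1) + (1−q)·4 = q·(-2) + (1−q)·6 ⟹ 4 + (-5)q = 6 + (-8)q ⟹ q = 2/3.

p = 4/7, q = 2/3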